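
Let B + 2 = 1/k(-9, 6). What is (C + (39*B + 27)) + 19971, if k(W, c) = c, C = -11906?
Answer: 16041/2 ≈ 8020.5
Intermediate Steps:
B = -11/6 (B = -2 + 1/6 = -2 + ⅙ = -11/6 ≈ -1.8333)
(C + (39*B + 27)) + 19971 = (-11906 + (39*(-11/6) + 27)) + 19971 = (-11906 + (-143/2 + 27)) + 19971 = (-11906 - 89/2) + 19971 = -23901/2 + 19971 = 16041/2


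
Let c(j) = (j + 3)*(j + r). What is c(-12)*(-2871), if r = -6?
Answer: -465102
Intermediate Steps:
c(j) = (-6 + j)*(3 + j) (c(j) = (j + 3)*(j - 6) = (3 + j)*(-6 + j) = (-6 + j)*(3 + j))
c(-12)*(-2871) = (-18 + (-12)² - 3*(-12))*(-2871) = (-18 + 144 + 36)*(-2871) = 162*(-2871) = -465102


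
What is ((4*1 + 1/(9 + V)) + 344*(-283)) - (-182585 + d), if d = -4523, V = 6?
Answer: 1346401/15 ≈ 89760.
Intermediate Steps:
((4*1 + 1/(9 + V)) + 344*(-283)) - (-182585 + d) = ((4*1 + 1/(9 + 6)) + 344*(-283)) - (-182585 - 4523) = ((4 + 1/15) - 97352) - 1*(-187108) = ((4 + 1/15) - 97352) + 187108 = (61/15 - 97352) + 187108 = -1460219/15 + 187108 = 1346401/15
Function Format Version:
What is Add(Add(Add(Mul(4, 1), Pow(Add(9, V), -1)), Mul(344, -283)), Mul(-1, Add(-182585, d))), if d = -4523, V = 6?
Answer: Rational(1346401, 15) ≈ 89760.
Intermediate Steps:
Add(Add(Add(Mul(4, 1), Pow(Add(9, V), -1)), Mul(344, -283)), Mul(-1, Add(-182585, d))) = Add(Add(Add(Mul(4, 1), Pow(Add(9, 6), -1)), Mul(344, -283)), Mul(-1, Add(-182585, -4523))) = Add(Add(Add(4, Pow(15, -1)), -97352), Mul(-1, -187108)) = Add(Add(Add(4, Rational(1, 15)), -97352), 187108) = Add(Add(Rational(61, 15), -97352), 187108) = Add(Rational(-1460219, 15), 187108) = Rational(1346401, 15)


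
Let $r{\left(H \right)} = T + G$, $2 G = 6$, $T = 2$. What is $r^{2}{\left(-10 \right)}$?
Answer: $25$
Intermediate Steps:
$G = 3$ ($G = \frac{1}{2} \cdot 6 = 3$)
$r{\left(H \right)} = 5$ ($r{\left(H \right)} = 2 + 3 = 5$)
$r^{2}{\left(-10 \right)} = 5^{2} = 25$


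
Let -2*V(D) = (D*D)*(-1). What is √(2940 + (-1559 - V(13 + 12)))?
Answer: √4274/2 ≈ 32.688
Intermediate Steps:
V(D) = D²/2 (V(D) = -D*D*(-1)/2 = -D²*(-1)/2 = -(-1)*D²/2 = D²/2)
√(2940 + (-1559 - V(13 + 12))) = √(2940 + (-1559 - (13 + 12)²/2)) = √(2940 + (-1559 - 25²/2)) = √(2940 + (-1559 - 625/2)) = √(2940 - 3743/2) = √(2137/2) = √4274/2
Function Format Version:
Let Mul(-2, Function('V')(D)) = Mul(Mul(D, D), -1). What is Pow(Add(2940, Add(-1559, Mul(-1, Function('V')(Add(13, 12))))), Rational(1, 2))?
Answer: Mul(Rational(1, 2), Pow(4274, Rational(1, 2))) ≈ 32.688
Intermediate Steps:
Function('V')(D) = Mul(Rational(1, 2), Pow(D, 2)) (Function('V')(D) = Mul(Rational(-1, 2), Mul(Mul(D, D), -1)) = Mul(Rational(-1, 2), Mul(Pow(D, 2), -1)) = Mul(Rational(-1, 2), Mul(-1, Pow(D, 2))) = Mul(Rational(1, 2), Pow(D, 2)))
Pow(Add(2940, Add(-1559, Mul(-1, Function('V')(Add(13, 12))))), Rational(1, 2)) = Pow(Add(2940, Add(-1559, Mul(-1, Mul(Rational(1, 2), Pow(Add(13, 12), 2))))), Rational(1, 2)) = Pow(Add(2940, Add(-1559, Mul(-1, Mul(Rational(1, 2), Pow(25, 2))))), Rational(1, 2)) = Pow(Add(2940, Add(-1559, Mul(-1, Mul(Rational(1, 2), 625)))), Rational(1, 2)) = Pow(Add(2940, Add(-1559, Mul(-1, Rational(625, 2)))), Rational(1, 2)) = Pow(Add(2940, Add(-1559, Rational(-625, 2))), Rational(1, 2)) = Pow(Add(2940, Rational(-3743, 2)), Rational(1, 2)) = Pow(Rational(2137, 2), Rational(1, 2)) = Mul(Rational(1, 2), Pow(4274, Rational(1, 2)))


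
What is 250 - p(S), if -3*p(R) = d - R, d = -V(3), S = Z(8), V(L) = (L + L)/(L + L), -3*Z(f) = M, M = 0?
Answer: 749/3 ≈ 249.67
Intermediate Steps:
Z(f) = 0 (Z(f) = -⅓*0 = 0)
V(L) = 1 (V(L) = (2*L)/((2*L)) = (2*L)*(1/(2*L)) = 1)
S = 0
d = -1 (d = -1*1 = -1)
p(R) = ⅓ + R/3 (p(R) = -(-1 - R)/3 = ⅓ + R/3)
250 - p(S) = 250 - (⅓ + (⅓)*0) = 250 - (⅓ + 0) = 250 - 1*⅓ = 250 - ⅓ = 749/3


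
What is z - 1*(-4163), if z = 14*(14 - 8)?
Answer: 4247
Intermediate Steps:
z = 84 (z = 14*6 = 84)
z - 1*(-4163) = 84 - 1*(-4163) = 84 + 4163 = 4247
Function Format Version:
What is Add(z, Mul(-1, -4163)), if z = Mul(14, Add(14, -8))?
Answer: 4247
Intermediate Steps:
z = 84 (z = Mul(14, 6) = 84)
Add(z, Mul(-1, -4163)) = Add(84, Mul(-1, -4163)) = Add(84, 4163) = 4247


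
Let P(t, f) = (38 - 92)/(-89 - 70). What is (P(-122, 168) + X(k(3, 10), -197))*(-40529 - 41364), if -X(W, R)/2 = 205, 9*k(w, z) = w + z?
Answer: 1778060816/53 ≈ 3.3548e+7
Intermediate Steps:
k(w, z) = w/9 + z/9 (k(w, z) = (w + z)/9 = w/9 + z/9)
P(t, f) = 18/53 (P(t, f) = -54/(-159) = -54*(-1/159) = 18/53)
X(W, R) = -410 (X(W, R) = -2*205 = -410)
(P(-122, 168) + X(k(3, 10), -197))*(-40529 - 41364) = (18/53 - 410)*(-40529 - 41364) = -21712/53*(-81893) = 1778060816/53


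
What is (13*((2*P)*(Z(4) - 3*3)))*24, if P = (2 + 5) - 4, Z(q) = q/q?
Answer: -14976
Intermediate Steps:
Z(q) = 1
P = 3 (P = 7 - 4 = 3)
(13*((2*P)*(Z(4) - 3*3)))*24 = (13*((2*3)*(1 - 3*3)))*24 = (13*(6*(1 - 9)))*24 = (13*(6*(-8)))*24 = (13*(-48))*24 = -624*24 = -14976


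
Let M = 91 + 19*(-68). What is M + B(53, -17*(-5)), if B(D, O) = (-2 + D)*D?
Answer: 1502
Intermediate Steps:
B(D, O) = D*(-2 + D)
M = -1201 (M = 91 - 1292 = -1201)
M + B(53, -17*(-5)) = -1201 + 53*(-2 + 53) = -1201 + 53*51 = -1201 + 2703 = 1502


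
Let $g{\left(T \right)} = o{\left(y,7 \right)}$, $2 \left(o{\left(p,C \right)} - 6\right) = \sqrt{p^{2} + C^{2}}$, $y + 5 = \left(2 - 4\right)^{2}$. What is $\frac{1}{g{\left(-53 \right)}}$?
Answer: $\frac{12}{47} - \frac{5 \sqrt{2}}{47} \approx 0.10487$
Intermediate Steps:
$y = -1$ ($y = -5 + \left(2 - 4\right)^{2} = -5 + \left(-2\right)^{2} = -5 + 4 = -1$)
$o{\left(p,C \right)} = 6 + \frac{\sqrt{C^{2} + p^{2}}}{2}$ ($o{\left(p,C \right)} = 6 + \frac{\sqrt{p^{2} + C^{2}}}{2} = 6 + \frac{\sqrt{C^{2} + p^{2}}}{2}$)
$g{\left(T \right)} = 6 + \frac{5 \sqrt{2}}{2}$ ($g{\left(T \right)} = 6 + \frac{\sqrt{7^{2} + \left(-1\right)^{2}}}{2} = 6 + \frac{\sqrt{49 + 1}}{2} = 6 + \frac{\sqrt{50}}{2} = 6 + \frac{5 \sqrt{2}}{2}$)
$\frac{1}{g{\left(-53 \right)}} = \frac{1}{6 + \frac{5 \sqrt{2}}{2}}$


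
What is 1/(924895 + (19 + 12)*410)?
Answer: 1/937605 ≈ 1.0665e-6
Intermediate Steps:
1/(924895 + (19 + 12)*410) = 1/(924895 + 31*410) = 1/(924895 + 12710) = 1/937605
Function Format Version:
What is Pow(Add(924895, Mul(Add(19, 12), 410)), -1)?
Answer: Rational(1, 937605) ≈ 1.0665e-6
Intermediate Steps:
Pow(Add(924895, Mul(Add(19, 12), 410)), -1) = Pow(Add(924895, Mul(31, 410)), -1) = Pow(Add(924895, 12710), -1) = Pow(937605, -1) = Rational(1, 937605)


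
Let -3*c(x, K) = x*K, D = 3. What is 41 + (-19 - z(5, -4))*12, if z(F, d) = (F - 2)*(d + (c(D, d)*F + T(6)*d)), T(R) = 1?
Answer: -619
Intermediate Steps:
c(x, K) = -K*x/3 (c(x, K) = -x*K/3 = -K*x/3)
z(F, d) = (-2 + F)*(2*d - F*d) (z(F, d) = (F - 2)*(d + ((-⅓*d*3)*F + 1*d)) = (-2 + F)*(d + ((-d)*F + d)) = (-2 + F)*(d + (-F*d + d)) = (-2 + F)*(d + (d - F*d)) = (-2 + F)*(2*d - F*d))
41 + (-19 - z(5, -4))*12 = 41 + (-19 - (-4)*(-4 - 1*5² + 4*5))*12 = 41 + (-19 - (-4)*(-4 - 1*25 + 20))*12 = 41 + (-19 - (-4)*(-4 - 25 + 20))*12 = 41 + (-19 - (-4)*(-9))*12 = 41 + (-19 - 1*36)*12 = 41 + (-19 - 36)*12 = 41 - 55*12 = 41 - 660 = -619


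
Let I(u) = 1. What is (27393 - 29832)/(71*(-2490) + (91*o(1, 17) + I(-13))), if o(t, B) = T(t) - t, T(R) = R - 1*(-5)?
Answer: 813/58778 ≈ 0.013832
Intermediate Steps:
T(R) = 5 + R (T(R) = R + 5 = 5 + R)
o(t, B) = 5 (o(t, B) = (5 + t) - t = 5)
(27393 - 29832)/(71*(-2490) + (91*o(1, 17) + I(-13))) = (27393 - 29832)/(71*(-2490) + (91*5 + 1)) = -2439/(-176790 + (455 + 1)) = -2439/(-176790 + 456) = -2439/(-176334) = -2439*(-1/176334) = 813/58778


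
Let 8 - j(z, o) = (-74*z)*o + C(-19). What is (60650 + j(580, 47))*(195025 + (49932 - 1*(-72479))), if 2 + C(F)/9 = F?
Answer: 659659624932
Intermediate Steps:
C(F) = -18 + 9*F
j(z, o) = 197 + 74*o*z (j(z, o) = 8 - ((-74*z)*o + (-18 + 9*(-19))) = 8 - (-74*o*z + (-18 - 171)) = 8 - (-74*o*z - 189) = 8 - (-189 - 74*o*z) = 8 + (189 + 74*o*z) = 197 + 74*o*z)
(60650 + j(580, 47))*(195025 + (49932 - 1*(-72479))) = (60650 + (197 + 74*47*580))*(195025 + (49932 - 1*(-72479))) = (60650 + (197 + 2017240))*(195025 + (49932 + 72479)) = (60650 + 2017437)*(195025 + 122411) = 2078087*317436 = 659659624932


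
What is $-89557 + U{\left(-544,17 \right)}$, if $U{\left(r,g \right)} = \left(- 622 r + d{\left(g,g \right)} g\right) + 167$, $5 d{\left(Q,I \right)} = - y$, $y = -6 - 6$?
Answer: $\frac{1245094}{5} \approx 2.4902 \cdot 10^{5}$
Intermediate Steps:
$y = -12$
$d{\left(Q,I \right)} = \frac{12}{5}$ ($d{\left(Q,I \right)} = \frac{\left(-1\right) \left(-12\right)}{5} = \frac{1}{5} \cdot 12 = \frac{12}{5}$)
$U{\left(r,g \right)} = 167 - 622 r + \frac{12 g}{5}$ ($U{\left(r,g \right)} = \left(- 622 r + \frac{12 g}{5}\right) + 167 = 167 - 622 r + \frac{12 g}{5}$)
$-89557 + U{\left(-544,17 \right)} = -89557 + \left(167 - -338368 + \frac{12}{5} \cdot 17\right) = -89557 + \left(167 + 338368 + \frac{204}{5}\right) = -89557 + \frac{1692879}{5} = \frac{1245094}{5}$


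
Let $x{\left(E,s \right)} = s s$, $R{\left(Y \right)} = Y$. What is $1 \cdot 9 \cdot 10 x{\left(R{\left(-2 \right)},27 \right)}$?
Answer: $65610$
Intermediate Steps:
$x{\left(E,s \right)} = s^{2}$
$1 \cdot 9 \cdot 10 x{\left(R{\left(-2 \right)},27 \right)} = 1 \cdot 9 \cdot 10 \cdot 27^{2} = 9 \cdot 10 \cdot 729 = 90 \cdot 729 = 65610$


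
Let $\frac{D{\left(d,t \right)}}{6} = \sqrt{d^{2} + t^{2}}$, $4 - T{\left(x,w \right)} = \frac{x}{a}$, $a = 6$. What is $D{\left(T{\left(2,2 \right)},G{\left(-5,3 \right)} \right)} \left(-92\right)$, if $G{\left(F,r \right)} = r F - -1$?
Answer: $- 184 \sqrt{1885} \approx -7988.6$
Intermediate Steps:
$G{\left(F,r \right)} = 1 + F r$ ($G{\left(F,r \right)} = F r + 1 = 1 + F r$)
$T{\left(x,w \right)} = 4 - \frac{x}{6}$
$D{\left(d,t \right)} = 6 \sqrt{d^{2} + t^{2}}$
$D{\left(T{\left(2,2 \right)},G{\left(-5,3 \right)} \right)} \left(-92\right) = 6 \sqrt{\left(4 - \frac{1}{3}\right)^{2} + \left(1 - 15\right)^{2}} \left(-92\right) = 6 \sqrt{\left(\frac{11}{3}\right)^{2} + \left(-14\right)^{2}} \left(-92\right) = 6 \sqrt{\frac{121}{9} + 196} \left(-92\right) = 6 \sqrt{\frac{1885}{9}} \left(-92\right) = 6 \frac{\sqrt{1885}}{3} \left(-92\right) = 2 \sqrt{1885} \left(-92\right) = - 184 \sqrt{1885}$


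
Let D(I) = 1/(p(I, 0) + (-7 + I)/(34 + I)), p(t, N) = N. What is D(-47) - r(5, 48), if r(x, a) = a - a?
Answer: 13/54 ≈ 0.24074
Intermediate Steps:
r(x, a) = 0
D(I) = (34 + I)/(-7 + I) (D(I) = 1/(0 + (-7 + I)/(34 + I)) = 1/((-7 + I)/(34 + I)) = (34 + I)/(-7 + I))
D(-47) - r(5, 48) = (34 - 47)/(-7 - 47) - 1*0 = -13/(-54) + 0 = -1/54*(-13) + 0 = 13/54 + 0 = 13/54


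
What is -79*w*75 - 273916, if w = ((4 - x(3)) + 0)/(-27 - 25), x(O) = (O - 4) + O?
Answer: -7115891/26 ≈ -2.7369e+5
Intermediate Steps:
x(O) = -4 + 2*O (x(O) = (-4 + O) + O = -4 + 2*O)
w = -1/26 (w = ((4 - (-4 + 2*3)) + 0)/(-27 - 25) = ((4 - (-4 + 6)) + 0)/(-52) = ((4 - 1*2) + 0)*(-1/52) = ((4 - 2) + 0)*(-1/52) = (2 + 0)*(-1/52) = 2*(-1/52) = -1/26 ≈ -0.038462)
-79*w*75 - 273916 = -79*(-1/26)*75 - 273916 = (79/26)*75 - 273916 = 5925/26 - 273916 = -7115891/26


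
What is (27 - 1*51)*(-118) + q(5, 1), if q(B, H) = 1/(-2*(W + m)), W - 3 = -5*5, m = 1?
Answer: 118945/42 ≈ 2832.0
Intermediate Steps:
W = -22 (W = 3 - 5*5 = 3 - 25 = -22)
q(B, H) = 1/42 (q(B, H) = 1/(-2*(-22 + 1)) = 1/(-2*(-21)) = 1/42)
(27 - 1*51)*(-118) + q(5, 1) = (27 - 1*51)*(-118) + 1/42 = (27 - 51)*(-118) + 1/42 = -24*(-118) + 1/42 = 2832 + 1/42 = 118945/42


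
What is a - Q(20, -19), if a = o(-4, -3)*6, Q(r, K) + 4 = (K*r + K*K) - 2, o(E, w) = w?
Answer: 7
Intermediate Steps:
Q(r, K) = -6 + K² + K*r (Q(r, K) = -4 + ((K*r + K*K) - 2) = -4 + ((K*r + K²) - 2) = -4 + ((K² + K*r) - 2) = -4 + (-2 + K² + K*r) = -6 + K² + K*r)
a = -18 (a = -3*6 = -18)
a - Q(20, -19) = -18 - (-6 + (-19)² - 19*20) = -18 - (-6 + 361 - 380) = -18 - 1*(-25) = -18 + 25 = 7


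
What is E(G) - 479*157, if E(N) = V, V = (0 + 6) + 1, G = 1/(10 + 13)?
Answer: -75196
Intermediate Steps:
G = 1/23 ≈ 0.043478
V = 7 (V = 6 + 1 = 7)
E(N) = 7
E(G) - 479*157 = 7 - 479*157 = 7 - 75203 = -75196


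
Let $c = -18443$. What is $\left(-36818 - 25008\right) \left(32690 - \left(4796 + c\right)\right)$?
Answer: $-2864831362$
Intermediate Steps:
$\left(-36818 - 25008\right) \left(32690 - \left(4796 + c\right)\right) = \left(-36818 - 25008\right) \left(32690 - -13647\right) = - 61826 \left(32690 + \left(-4796 + 18443\right)\right) = - 61826 \left(32690 + 13647\right) = \left(-61826\right) 46337 = -2864831362$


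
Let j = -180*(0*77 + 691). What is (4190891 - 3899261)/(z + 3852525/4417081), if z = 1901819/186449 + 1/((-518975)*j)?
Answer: 15503316373292864593092435000/588618773289229209407369 ≈ 26338.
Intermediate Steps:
j = -124380 (j = -180*(0 + 691) = -180*691 = -124380)
z = 122762626601185949/12035303552614500 (z = 1901819/186449 + 1/(-518975*(-124380)) = 1901819*(1/186449) - 1/518975*(-1/124380) = 1901819/186449 + 1/64550110500 = 122762626601185949/12035303552614500 ≈ 10.200)
(4190891 - 3899261)/(z + 3852525/4417081) = (4190891 - 3899261)/(122762626601185949/12035303552614500 + 3852525/4417081) = 291630/(122762626601185949/12035303552614500 + 3852525*(1/4417081)) = 291630/(122762626601185949/12035303552614500 + 3852525/4417081) = 291630/(588618773289229209407369/53160910651486008274500) = 291630*(53160910651486008274500/588618773289229209407369) = 15503316373292864593092435000/588618773289229209407369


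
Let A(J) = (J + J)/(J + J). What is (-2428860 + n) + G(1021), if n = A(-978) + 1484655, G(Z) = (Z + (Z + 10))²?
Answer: 3266500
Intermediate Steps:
G(Z) = (10 + 2*Z)² (G(Z) = (Z + (10 + Z))² = (10 + 2*Z)²)
A(J) = 1 (A(J) = (2*J)/((2*J)) = (2*J)*(1/(2*J)) = 1)
n = 1484656 (n = 1 + 1484655 = 1484656)
(-2428860 + n) + G(1021) = (-2428860 + 1484656) + 4*(5 + 1021)² = -944204 + 4*1026² = -944204 + 4*1052676 = -944204 + 4210704 = 3266500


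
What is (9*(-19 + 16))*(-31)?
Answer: 837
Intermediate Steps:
(9*(-19 + 16))*(-31) = (9*(-3))*(-31) = -27*(-31) = 837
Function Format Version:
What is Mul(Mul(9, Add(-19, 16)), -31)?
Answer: 837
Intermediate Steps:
Mul(Mul(9, Add(-19, 16)), -31) = Mul(Mul(9, -3), -31) = Mul(-27, -31) = 837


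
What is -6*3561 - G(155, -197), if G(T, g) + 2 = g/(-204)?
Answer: -4358453/204 ≈ -21365.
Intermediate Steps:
G(T, g) = -2 - g/204 (G(T, g) = -2 + g/(-204) = -2 + g*(-1/204) = -2 - g/204)
-6*3561 - G(155, -197) = -6*3561 - (-2 - 1/204*(-197)) = -21366 - (-2 + 197/204) = -21366 - 1*(-211/204) = -21366 + 211/204 = -4358453/204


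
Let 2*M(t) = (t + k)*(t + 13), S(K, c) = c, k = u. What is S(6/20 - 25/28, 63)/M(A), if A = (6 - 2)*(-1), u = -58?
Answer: -7/31 ≈ -0.22581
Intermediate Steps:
k = -58
A = -4 (A = 4*(-1) = -4)
M(t) = (-58 + t)*(13 + t)/2 (M(t) = ((t - 58)*(t + 13))/2 = ((-58 + t)*(13 + t))/2 = (-58 + t)*(13 + t)/2)
S(6/20 - 25/28, 63)/M(A) = 63/(-377 + (1/2)*(-4)**2 - 45/2*(-4)) = 63/(-377 + (1/2)*16 + 90) = 63/(-377 + 8 + 90) = 63/(-279) = 63*(-1/279) = -7/31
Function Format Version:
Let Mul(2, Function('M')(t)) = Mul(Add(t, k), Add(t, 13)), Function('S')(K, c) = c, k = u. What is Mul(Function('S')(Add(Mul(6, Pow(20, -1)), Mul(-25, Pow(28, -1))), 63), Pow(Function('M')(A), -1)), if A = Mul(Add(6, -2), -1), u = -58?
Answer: Rational(-7, 31) ≈ -0.22581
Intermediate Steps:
k = -58
A = -4 (A = Mul(4, -1) = -4)
Function('M')(t) = Mul(Rational(1, 2), Add(-58, t), Add(13, t)) (Function('M')(t) = Mul(Rational(1, 2), Mul(Add(t, -58), Add(t, 13))) = Mul(Rational(1, 2), Mul(Add(-58, t), Add(13, t))) = Mul(Rational(1, 2), Add(-58, t), Add(13, t)))
Mul(Function('S')(Add(Mul(6, Pow(20, -1)), Mul(-25, Pow(28, -1))), 63), Pow(Function('M')(A), -1)) = Mul(63, Pow(Add(-377, Mul(Rational(1, 2), Pow(-4, 2)), Mul(Rational(-45, 2), -4)), -1)) = Mul(63, Pow(Add(-377, Mul(Rational(1, 2), 16), 90), -1)) = Mul(63, Pow(Add(-377, 8, 90), -1)) = Mul(63, Pow(-279, -1)) = Mul(63, Rational(-1, 279)) = Rational(-7, 31)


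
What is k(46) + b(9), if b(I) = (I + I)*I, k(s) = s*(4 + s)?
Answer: 2462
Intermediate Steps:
b(I) = 2*I**2 (b(I) = (2*I)*I = 2*I**2)
k(46) + b(9) = 46*(4 + 46) + 2*9**2 = 46*50 + 2*81 = 2300 + 162 = 2462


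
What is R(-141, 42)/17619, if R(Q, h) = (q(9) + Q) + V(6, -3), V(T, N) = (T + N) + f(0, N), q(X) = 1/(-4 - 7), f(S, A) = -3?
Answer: -1552/193809 ≈ -0.0080079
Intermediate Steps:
q(X) = -1/11 (q(X) = 1/(-11) = -1/11)
V(T, N) = -3 + N + T (V(T, N) = (T + N) - 3 = (N + T) - 3 = -3 + N + T)
R(Q, h) = -1/11 + Q (R(Q, h) = (-1/11 + Q) + (-3 - 3 + 6) = (-1/11 + Q) + 0 = -1/11 + Q)
R(-141, 42)/17619 = (-1/11 - 141)/17619 = -1552/11*1/17619 = -1552/193809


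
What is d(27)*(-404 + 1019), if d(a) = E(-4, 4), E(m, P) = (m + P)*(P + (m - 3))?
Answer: 0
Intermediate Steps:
E(m, P) = (P + m)*(-3 + P + m) (E(m, P) = (P + m)*(P + (-3 + m)) = (P + m)*(-3 + P + m))
d(a) = 0 (d(a) = 4² + (-4)² - 3*4 - 3*(-4) + 2*4*(-4) = 16 + 16 - 12 + 12 - 32 = 0)
d(27)*(-404 + 1019) = 0*(-404 + 1019) = 0*615 = 0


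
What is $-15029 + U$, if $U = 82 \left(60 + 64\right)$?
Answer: $-4861$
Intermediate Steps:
$U = 10168$ ($U = 82 \cdot 124 = 10168$)
$-15029 + U = -15029 + 10168 = -4861$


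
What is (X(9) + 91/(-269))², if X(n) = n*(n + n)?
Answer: 1891119169/72361 ≈ 26135.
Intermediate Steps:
X(n) = 2*n² (X(n) = n*(2*n) = 2*n²)
(X(9) + 91/(-269))² = (2*9² + 91/(-269))² = (2*81 + 91*(-1/269))² = (162 - 91/269)² = (43487/269)² = 1891119169/72361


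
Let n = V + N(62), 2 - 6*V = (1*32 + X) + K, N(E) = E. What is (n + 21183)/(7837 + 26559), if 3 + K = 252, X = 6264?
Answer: 40309/68792 ≈ 0.58595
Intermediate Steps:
K = 249 (K = -3 + 252 = 249)
V = -2181/2 (V = 1/3 - ((1*32 + 6264) + 249)/6 = 1/3 - ((32 + 6264) + 249)/6 = 1/3 - (6296 + 249)/6 = 1/3 - 1/6*6545 = 1/3 - 6545/6 = -2181/2 ≈ -1090.5)
n = -2057/2 (n = -2181/2 + 62 = -2057/2 ≈ -1028.5)
(n + 21183)/(7837 + 26559) = (-2057/2 + 21183)/(7837 + 26559) = (40309/2)/34396 = (40309/2)*(1/34396) = 40309/68792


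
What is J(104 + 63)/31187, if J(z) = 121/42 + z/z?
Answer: 163/1309854 ≈ 0.00012444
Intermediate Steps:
J(z) = 163/42 (J(z) = 121*(1/42) + 1 = 121/42 + 1 = 163/42)
J(104 + 63)/31187 = (163/42)/31187 = (163/42)*(1/31187) = 163/1309854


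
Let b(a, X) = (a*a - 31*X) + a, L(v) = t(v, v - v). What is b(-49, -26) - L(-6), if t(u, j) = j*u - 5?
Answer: 3163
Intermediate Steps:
t(u, j) = -5 + j*u
L(v) = -5 (L(v) = -5 + (v - v)*v = -5 + 0*v = -5 + 0 = -5)
b(a, X) = a + a² - 31*X (b(a, X) = (a² - 31*X) + a = a + a² - 31*X)
b(-49, -26) - L(-6) = (-49 + (-49)² - 31*(-26)) - 1*(-5) = (-49 + 2401 + 806) + 5 = 3158 + 5 = 3163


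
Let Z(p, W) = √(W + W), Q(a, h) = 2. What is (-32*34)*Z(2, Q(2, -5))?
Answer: -2176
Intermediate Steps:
Z(p, W) = √2*√W (Z(p, W) = √(2*W) = √2*√W)
(-32*34)*Z(2, Q(2, -5)) = (-32*34)*(√2*√2) = -1088*2 = -2176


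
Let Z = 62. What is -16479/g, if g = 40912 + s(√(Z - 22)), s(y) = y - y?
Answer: -16479/40912 ≈ -0.40279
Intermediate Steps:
s(y) = 0
g = 40912 (g = 40912 + 0 = 40912)
-16479/g = -16479/40912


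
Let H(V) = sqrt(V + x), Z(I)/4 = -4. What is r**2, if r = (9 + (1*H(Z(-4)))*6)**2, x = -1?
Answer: 83673 - 114696*I*sqrt(17) ≈ 83673.0 - 4.729e+5*I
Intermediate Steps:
Z(I) = -16 (Z(I) = 4*(-4) = -16)
H(V) = sqrt(-1 + V) (H(V) = sqrt(V - 1) = sqrt(-1 + V))
r = (9 + 6*I*sqrt(17))**2 (r = (9 + (1*sqrt(-1 - 16))*6)**2 = (9 + (1*sqrt(-17))*6)**2 = (9 + (1*(I*sqrt(17)))*6)**2 = (9 + (I*sqrt(17))*6)**2 = (9 + 6*I*sqrt(17))**2 ≈ -531.0 + 445.3*I)
r**2 = (-531 + 108*I*sqrt(17))**2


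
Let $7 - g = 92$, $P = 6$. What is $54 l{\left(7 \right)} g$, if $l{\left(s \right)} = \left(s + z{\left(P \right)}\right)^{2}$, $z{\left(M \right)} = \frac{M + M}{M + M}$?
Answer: $-293760$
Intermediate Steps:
$g = -85$ ($g = 7 - 92 = -85$)
$z{\left(M \right)} = 1$ ($z{\left(M \right)} = \frac{2 M}{2 M} = 2 M \frac{1}{2 M} = 1$)
$l{\left(s \right)} = \left(1 + s\right)^{2}$ ($l{\left(s \right)} = \left(s + 1\right)^{2} = \left(1 + s\right)^{2}$)
$54 l{\left(7 \right)} g = 54 \left(1 + 7\right)^{2} \left(-85\right) = 54 \cdot 8^{2} \left(-85\right) = 54 \cdot 64 \left(-85\right) = 3456 \left(-85\right) = -293760$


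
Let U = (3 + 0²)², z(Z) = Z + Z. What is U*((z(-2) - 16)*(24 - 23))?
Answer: -180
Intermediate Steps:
z(Z) = 2*Z
U = 9 (U = (3 + 0)² = 3² = 9)
U*((z(-2) - 16)*(24 - 23)) = 9*((2*(-2) - 16)*(24 - 23)) = 9*((-4 - 16)*1) = 9*(-20*1) = 9*(-20) = -180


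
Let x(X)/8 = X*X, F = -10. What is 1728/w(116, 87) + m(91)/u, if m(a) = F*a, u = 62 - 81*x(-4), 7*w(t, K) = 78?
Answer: 10394363/66989 ≈ 155.17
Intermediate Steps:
w(t, K) = 78/7 (w(t, K) = (⅐)*78 = 78/7)
x(X) = 8*X² (x(X) = 8*(X*X) = 8*X²)
u = -10306 (u = 62 - 648*(-4)² = 62 - 648*16 = 62 - 81*128 = 62 - 10368 = -10306)
m(a) = -10*a
1728/w(116, 87) + m(91)/u = 1728/(78/7) - 10*91/(-10306) = 1728*(7/78) - 910*(-1/10306) = 2016/13 + 455/5153 = 10394363/66989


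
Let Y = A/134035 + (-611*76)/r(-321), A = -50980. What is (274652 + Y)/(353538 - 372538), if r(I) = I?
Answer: -118231745279/8174794650 ≈ -14.463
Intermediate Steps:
Y = 1241536936/8605047 (Y = -50980/134035 - 611*76/(-321) = -50980*1/134035 - 46436*(-1/321) = -10196/26807 + 46436/321 = 1241536936/8605047 ≈ 144.28)
(274652 + Y)/(353538 - 372538) = (274652 + 1241536936/8605047)/(353538 - 372538) = (2364634905580/8605047)/(-19000) = (2364634905580/8605047)*(-1/19000) = -118231745279/8174794650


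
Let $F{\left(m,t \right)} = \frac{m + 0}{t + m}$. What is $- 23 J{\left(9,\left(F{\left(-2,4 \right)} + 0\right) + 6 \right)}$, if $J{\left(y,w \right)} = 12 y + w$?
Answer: $-2599$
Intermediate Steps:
$F{\left(m,t \right)} = \frac{m}{m + t}$
$J{\left(y,w \right)} = w + 12 y$
$- 23 J{\left(9,\left(F{\left(-2,4 \right)} + 0\right) + 6 \right)} = - 23 \left(\left(\left(- \frac{2}{-2 + 4} + 0\right) + 6\right) + 12 \cdot 9\right) = - 23 \left(\left(\left(- \frac{2}{2} + 0\right) + 6\right) + 108\right) = - 23 \left(\left(\left(\left(-2\right) \frac{1}{2} + 0\right) + 6\right) + 108\right) = - 23 \left(\left(\left(-1 + 0\right) + 6\right) + 108\right) = - 23 \left(\left(-1 + 6\right) + 108\right) = - 23 \left(5 + 108\right) = \left(-23\right) 113 = -2599$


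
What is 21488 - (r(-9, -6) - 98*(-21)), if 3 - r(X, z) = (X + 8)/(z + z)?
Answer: 233125/12 ≈ 19427.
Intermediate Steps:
r(X, z) = 3 - (8 + X)/(2*z) (r(X, z) = 3 - (X + 8)/(z + z) = 3 - (8 + X)/(2*z))
21488 - (r(-9, -6) - 98*(-21)) = 21488 - ((1/2)*(-8 - 1*(-9) + 6*(-6))/(-6) - 98*(-21)) = 21488 - ((1/2)*(-1/6)*(-8 + 9 - 36) + 2058) = 21488 - ((1/2)*(-1/6)*(-35) + 2058) = 21488 - (35/12 + 2058) = 21488 - 1*24731/12 = 21488 - 24731/12 = 233125/12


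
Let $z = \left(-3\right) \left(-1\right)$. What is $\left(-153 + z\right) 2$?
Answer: $-300$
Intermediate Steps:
$z = 3$
$\left(-153 + z\right) 2 = \left(-153 + 3\right) 2 = \left(-150\right) 2 = -300$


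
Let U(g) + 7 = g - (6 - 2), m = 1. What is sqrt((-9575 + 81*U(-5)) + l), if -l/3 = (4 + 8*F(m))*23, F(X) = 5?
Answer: I*sqrt(13907) ≈ 117.93*I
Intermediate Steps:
l = -3036 (l = -3*(4 + 8*5)*23 = -3*(4 + 40)*23 = -132*23 = -3*1012 = -3036)
U(g) = -11 + g (U(g) = -7 + (g - (6 - 2)) = -7 + (g - 1*4) = -7 + (g - 4) = -7 + (-4 + g) = -11 + g)
sqrt((-9575 + 81*U(-5)) + l) = sqrt((-9575 + 81*(-11 - 5)) - 3036) = sqrt((-9575 + 81*(-16)) - 3036) = sqrt((-9575 - 1296) - 3036) = sqrt(-10871 - 3036) = sqrt(-13907) = I*sqrt(13907)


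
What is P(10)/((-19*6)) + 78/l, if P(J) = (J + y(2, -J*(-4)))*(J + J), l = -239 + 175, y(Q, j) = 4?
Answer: -6703/1824 ≈ -3.6749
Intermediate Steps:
l = -64
P(J) = 2*J*(4 + J) (P(J) = (J + 4)*(J + J) = (4 + J)*(2*J) = 2*J*(4 + J))
P(10)/((-19*6)) + 78/l = (2*10*(4 + 10))/((-19*6)) + 78/(-64) = (2*10*14)/(-114) + 78*(-1/64) = 280*(-1/114) - 39/32 = -140/57 - 39/32 = -6703/1824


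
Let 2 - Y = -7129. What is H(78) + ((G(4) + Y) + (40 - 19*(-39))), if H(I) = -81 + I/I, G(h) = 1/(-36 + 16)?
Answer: 156639/20 ≈ 7832.0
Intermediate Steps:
Y = 7131 (Y = 2 - 1*(-7129) = 2 + 7129 = 7131)
G(h) = -1/20 (G(h) = 1/(-20) = -1/20)
H(I) = -80 (H(I) = -81 + 1 = -80)
H(78) + ((G(4) + Y) + (40 - 19*(-39))) = -80 + ((-1/20 + 7131) + (40 - 19*(-39))) = -80 + (142619/20 + (40 + 741)) = -80 + (142619/20 + 781) = -80 + 158239/20 = 156639/20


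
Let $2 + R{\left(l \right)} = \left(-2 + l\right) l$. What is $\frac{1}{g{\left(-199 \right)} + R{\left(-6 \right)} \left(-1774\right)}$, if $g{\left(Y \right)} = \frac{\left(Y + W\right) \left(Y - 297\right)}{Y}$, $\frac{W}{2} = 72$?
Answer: $- \frac{199}{16266476} \approx -1.2234 \cdot 10^{-5}$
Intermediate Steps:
$W = 144$ ($W = 2 \cdot 72 = 144$)
$R{\left(l \right)} = -2 + l \left(-2 + l\right)$ ($R{\left(l \right)} = -2 + \left(-2 + l\right) l = -2 + l \left(-2 + l\right)$)
$g{\left(Y \right)} = \frac{\left(-297 + Y\right) \left(144 + Y\right)}{Y}$ ($g{\left(Y \right)} = \frac{\left(Y + 144\right) \left(Y - 297\right)}{Y} = \frac{\left(144 + Y\right) \left(-297 + Y\right)}{Y} = \frac{\left(-297 + Y\right) \left(144 + Y\right)}{Y}$)
$\frac{1}{g{\left(-199 \right)} + R{\left(-6 \right)} \left(-1774\right)} = \frac{1}{\left(-153 - 199 - \frac{42768}{-199}\right) + \left(-2 + \left(-6\right)^{2} - -12\right) \left(-1774\right)} = \frac{1}{\left(-153 - 199 - - \frac{42768}{199}\right) + \left(-2 + 36 + 12\right) \left(-1774\right)} = \frac{1}{\left(-153 - 199 + \frac{42768}{199}\right) + 46 \left(-1774\right)} = \frac{1}{- \frac{27280}{199} - 81604} = \frac{1}{- \frac{16266476}{199}} = - \frac{199}{16266476}$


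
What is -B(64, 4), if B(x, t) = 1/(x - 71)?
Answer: ⅐ ≈ 0.14286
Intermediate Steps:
B(x, t) = 1/(-71 + x)
-B(64, 4) = -1/(-71 + 64) = -1/(-7) = -1*(-⅐) = ⅐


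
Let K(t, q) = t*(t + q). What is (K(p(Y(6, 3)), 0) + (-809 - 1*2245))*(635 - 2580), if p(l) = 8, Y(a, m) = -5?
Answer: 5815550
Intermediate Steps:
K(t, q) = t*(q + t)
(K(p(Y(6, 3)), 0) + (-809 - 1*2245))*(635 - 2580) = (8*(0 + 8) + (-809 - 1*2245))*(635 - 2580) = (8*8 + (-809 - 2245))*(-1945) = (64 - 3054)*(-1945) = -2990*(-1945) = 5815550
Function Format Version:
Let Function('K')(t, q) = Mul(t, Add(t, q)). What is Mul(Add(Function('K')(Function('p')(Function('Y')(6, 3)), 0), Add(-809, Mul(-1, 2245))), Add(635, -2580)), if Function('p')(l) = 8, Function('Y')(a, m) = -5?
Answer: 5815550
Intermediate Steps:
Function('K')(t, q) = Mul(t, Add(q, t))
Mul(Add(Function('K')(Function('p')(Function('Y')(6, 3)), 0), Add(-809, Mul(-1, 2245))), Add(635, -2580)) = Mul(Add(Mul(8, Add(0, 8)), Add(-809, Mul(-1, 2245))), Add(635, -2580)) = Mul(Add(Mul(8, 8), Add(-809, -2245)), -1945) = Mul(Add(64, -3054), -1945) = Mul(-2990, -1945) = 5815550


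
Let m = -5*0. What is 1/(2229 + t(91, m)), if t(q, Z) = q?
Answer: 1/2320 ≈ 0.00043103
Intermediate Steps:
m = 0
1/(2229 + t(91, m)) = 1/(2229 + 91) = 1/2320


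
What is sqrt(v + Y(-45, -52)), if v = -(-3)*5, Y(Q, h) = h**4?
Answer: sqrt(7311631) ≈ 2704.0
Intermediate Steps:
v = 15 (v = -3*(-5) = 15)
sqrt(v + Y(-45, -52)) = sqrt(15 + (-52)**4) = sqrt(15 + 7311616) = sqrt(7311631)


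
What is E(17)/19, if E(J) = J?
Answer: 17/19 ≈ 0.89474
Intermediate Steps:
E(17)/19 = 17/19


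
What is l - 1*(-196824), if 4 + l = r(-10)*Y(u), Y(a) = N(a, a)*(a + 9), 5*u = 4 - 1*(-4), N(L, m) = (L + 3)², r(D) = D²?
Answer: 1096248/5 ≈ 2.1925e+5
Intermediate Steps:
N(L, m) = (3 + L)²
u = 8/5 (u = (4 - 1*(-4))/5 = (4 + 4)/5 = (⅕)*8 = 8/5 ≈ 1.6000)
Y(a) = (3 + a)²*(9 + a) (Y(a) = (3 + a)²*(a + 9) = (3 + a)²*(9 + a))
l = 112128/5 (l = -4 + (-10)²*((3 + 8/5)²*(9 + 8/5)) = -4 + 100*((23/5)²*(53/5)) = -4 + 100*((529/25)*(53/5)) = -4 + 100*(28037/125) = -4 + 112148/5 = 112128/5 ≈ 22426.)
l - 1*(-196824) = 112128/5 - 1*(-196824) = 112128/5 + 196824 = 1096248/5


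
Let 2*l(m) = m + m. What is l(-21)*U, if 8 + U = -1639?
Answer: 34587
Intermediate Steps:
U = -1647 (U = -8 - 1639 = -1647)
l(m) = m (l(m) = (m + m)/2 = (2*m)/2 = m)
l(-21)*U = -21*(-1647) = 34587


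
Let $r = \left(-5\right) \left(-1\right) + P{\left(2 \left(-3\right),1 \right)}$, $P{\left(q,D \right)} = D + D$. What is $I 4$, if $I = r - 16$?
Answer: $-36$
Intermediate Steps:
$P{\left(q,D \right)} = 2 D$
$r = 7$ ($r = \left(-5\right) \left(-1\right) + 2 \cdot 1 = 5 + 2 = 7$)
$I = -9$ ($I = 7 - 16 = -9$)
$I 4 = \left(-9\right) 4 = -36$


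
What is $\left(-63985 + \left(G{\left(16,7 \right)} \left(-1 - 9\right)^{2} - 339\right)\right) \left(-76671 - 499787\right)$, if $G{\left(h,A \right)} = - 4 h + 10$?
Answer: $40192957592$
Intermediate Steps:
$G{\left(h,A \right)} = 10 - 4 h$
$\left(-63985 + \left(G{\left(16,7 \right)} \left(-1 - 9\right)^{2} - 339\right)\right) \left(-76671 - 499787\right) = \left(-63985 + \left(\left(10 - 64\right) \left(-1 - 9\right)^{2} - 339\right)\right) \left(-76671 - 499787\right) = \left(-63985 + \left(\left(10 - 64\right) \left(-10\right)^{2} - 339\right)\right) \left(-576458\right) = \left(-63985 - 5739\right) \left(-576458\right) = \left(-69724\right) \left(-576458\right) = 40192957592$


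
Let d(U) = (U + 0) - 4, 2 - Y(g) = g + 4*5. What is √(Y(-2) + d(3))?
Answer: I*√17 ≈ 4.1231*I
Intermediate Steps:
Y(g) = -18 - g (Y(g) = 2 - (g + 4*5) = 2 - (g + 20) = 2 - (20 + g) = 2 + (-20 - g) = -18 - g)
d(U) = -4 + U (d(U) = U - 4 = -4 + U)
√(Y(-2) + d(3)) = √((-18 - 1*(-2)) + (-4 + 3)) = √((-18 + 2) - 1) = √(-16 - 1) = √(-17) = I*√17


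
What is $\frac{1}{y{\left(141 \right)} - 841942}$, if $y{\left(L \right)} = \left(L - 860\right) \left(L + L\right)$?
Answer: $- \frac{1}{1044700} \approx -9.5721 \cdot 10^{-7}$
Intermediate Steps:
$y{\left(L \right)} = 2 L \left(-860 + L\right)$ ($y{\left(L \right)} = \left(-860 + L\right) 2 L = 2 L \left(-860 + L\right)$)
$\frac{1}{y{\left(141 \right)} - 841942} = \frac{1}{2 \cdot 141 \left(-860 + 141\right) - 841942} = \frac{1}{2 \cdot 141 \left(-719\right) - 841942} = \frac{1}{-202758 - 841942} = \frac{1}{-1044700} = - \frac{1}{1044700}$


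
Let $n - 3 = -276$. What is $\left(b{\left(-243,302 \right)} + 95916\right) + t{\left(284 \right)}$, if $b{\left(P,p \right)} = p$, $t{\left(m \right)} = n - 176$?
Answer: $95769$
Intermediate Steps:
$n = -273$ ($n = 3 - 276 = -273$)
$t{\left(m \right)} = -449$ ($t{\left(m \right)} = -273 - 176 = -449$)
$\left(b{\left(-243,302 \right)} + 95916\right) + t{\left(284 \right)} = \left(302 + 95916\right) - 449 = 96218 - 449 = 95769$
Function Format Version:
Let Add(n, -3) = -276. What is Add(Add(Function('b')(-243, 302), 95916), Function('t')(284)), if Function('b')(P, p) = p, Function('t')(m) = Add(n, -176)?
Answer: 95769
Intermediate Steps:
n = -273 (n = Add(3, -276) = -273)
Function('t')(m) = -449 (Function('t')(m) = Add(-273, -176) = -449)
Add(Add(Function('b')(-243, 302), 95916), Function('t')(284)) = Add(Add(302, 95916), -449) = Add(96218, -449) = 95769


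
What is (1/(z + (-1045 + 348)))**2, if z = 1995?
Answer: 1/1684804 ≈ 5.9354e-7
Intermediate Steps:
(1/(z + (-1045 + 348)))**2 = (1/(1995 + (-1045 + 348)))**2 = (1/(1995 - 697))**2 = (1/1298)**2 = 1/1684804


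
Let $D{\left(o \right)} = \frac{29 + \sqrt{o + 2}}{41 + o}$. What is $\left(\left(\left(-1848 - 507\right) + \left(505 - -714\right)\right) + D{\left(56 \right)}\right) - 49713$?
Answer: $- \frac{4932324}{97} + \frac{\sqrt{58}}{97} \approx -50849.0$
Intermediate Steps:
$D{\left(o \right)} = \frac{29 + \sqrt{2 + o}}{41 + o}$
$\left(\left(\left(-1848 - 507\right) + \left(505 - -714\right)\right) + D{\left(56 \right)}\right) - 49713 = \left(\left(\left(-1848 - 507\right) + \left(505 - -714\right)\right) + \frac{29 + \sqrt{2 + 56}}{41 + 56}\right) - 49713 = \left(\left(-2355 + \left(505 + 714\right)\right) + \frac{29 + \sqrt{58}}{97}\right) - 49713 = \left(\left(-2355 + 1219\right) + \frac{29 + \sqrt{58}}{97}\right) - 49713 = \left(-1136 + \left(\frac{29}{97} + \frac{\sqrt{58}}{97}\right)\right) - 49713 = \left(- \frac{110163}{97} + \frac{\sqrt{58}}{97}\right) - 49713 = - \frac{4932324}{97} + \frac{\sqrt{58}}{97}$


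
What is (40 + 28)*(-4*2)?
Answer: -544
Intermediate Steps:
(40 + 28)*(-4*2) = 68*(-8) = -544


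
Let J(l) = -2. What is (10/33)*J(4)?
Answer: -20/33 ≈ -0.60606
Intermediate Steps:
(10/33)*J(4) = (10/33)*(-2) = -20/33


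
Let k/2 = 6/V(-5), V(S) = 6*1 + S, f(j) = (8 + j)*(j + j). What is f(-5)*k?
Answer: -360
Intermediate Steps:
f(j) = 2*j*(8 + j) (f(j) = (8 + j)*(2*j) = 2*j*(8 + j))
V(S) = 6 + S
k = 12 (k = 2*(6/(6 - 5)) = 2*(6/1) = 2*(6*1) = 2*6 = 12)
f(-5)*k = (2*(-5)*(8 - 5))*12 = (2*(-5)*3)*12 = -30*12 = -360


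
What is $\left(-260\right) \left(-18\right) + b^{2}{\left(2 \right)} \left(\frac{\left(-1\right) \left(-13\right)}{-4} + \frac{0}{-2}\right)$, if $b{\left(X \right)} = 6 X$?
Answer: $4212$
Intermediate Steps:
$\left(-260\right) \left(-18\right) + b^{2}{\left(2 \right)} \left(\frac{\left(-1\right) \left(-13\right)}{-4} + \frac{0}{-2}\right) = \left(-260\right) \left(-18\right) + \left(6 \cdot 2\right)^{2} \left(\frac{\left(-1\right) \left(-13\right)}{-4} + \frac{0}{-2}\right) = 4680 + 12^{2} \left(13 \left(- \frac{1}{4}\right) + 0 \left(- \frac{1}{2}\right)\right) = 4680 + 144 \left(- \frac{13}{4} + 0\right) = 4680 + 144 \left(- \frac{13}{4}\right) = 4680 - 468 = 4212$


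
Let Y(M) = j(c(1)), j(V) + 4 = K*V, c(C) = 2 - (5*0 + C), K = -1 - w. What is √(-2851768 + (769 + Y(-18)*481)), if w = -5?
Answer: I*√2850999 ≈ 1688.5*I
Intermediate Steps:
K = 4 (K = -1 - 1*(-5) = -1 + 5 = 4)
c(C) = 2 - C (c(C) = 2 - (0 + C) = 2 - C)
j(V) = -4 + 4*V
Y(M) = 0 (Y(M) = -4 + 4*(2 - 1*1) = -4 + 4*(2 - 1) = -4 + 4*1 = -4 + 4 = 0)
√(-2851768 + (769 + Y(-18)*481)) = √(-2851768 + (769 + 0*481)) = √(-2851768 + (769 + 0)) = √(-2851768 + 769) = √(-2850999) = I*√2850999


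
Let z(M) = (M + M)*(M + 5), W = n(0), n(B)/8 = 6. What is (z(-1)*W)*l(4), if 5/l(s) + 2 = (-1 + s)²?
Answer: -1920/7 ≈ -274.29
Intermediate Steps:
l(s) = 5/(-2 + (-1 + s)²)
n(B) = 48 (n(B) = 8*6 = 48)
W = 48
z(M) = 2*M*(5 + M) (z(M) = (2*M)*(5 + M) = 2*M*(5 + M))
(z(-1)*W)*l(4) = ((2*(-1)*(5 - 1))*48)*(5/(-2 + (-1 + 4)²)) = ((2*(-1)*4)*48)*(5/(-2 + 3²)) = (-8*48)*(5/(-2 + 9)) = -1920/7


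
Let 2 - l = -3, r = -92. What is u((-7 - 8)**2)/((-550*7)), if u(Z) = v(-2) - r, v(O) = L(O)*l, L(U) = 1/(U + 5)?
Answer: -281/11550 ≈ -0.024329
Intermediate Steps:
L(U) = 1/(5 + U)
l = 5 (l = 2 - 1*(-3) = 2 + 3 = 5)
v(O) = 5/(5 + O)
u(Z) = 281/3 (u(Z) = 5/(5 - 2) - 1*(-92) = 5/3 + 92 = 281/3)
u((-7 - 8)**2)/((-550*7)) = 281/(3*((-550*7))) = (281/3)/(-3850) = (281/3)*(-1/3850) = -281/11550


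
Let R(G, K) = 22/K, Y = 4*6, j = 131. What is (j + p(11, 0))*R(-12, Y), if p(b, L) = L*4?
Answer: 1441/12 ≈ 120.08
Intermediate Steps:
Y = 24
p(b, L) = 4*L
(j + p(11, 0))*R(-12, Y) = (131 + 4*0)*(22/24) = (131 + 0)*(22*(1/24)) = 131*(11/12) = 1441/12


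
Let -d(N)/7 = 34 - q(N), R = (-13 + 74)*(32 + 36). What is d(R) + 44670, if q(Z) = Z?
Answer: 73468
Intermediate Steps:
R = 4148 (R = 61*68 = 4148)
d(N) = -238 + 7*N (d(N) = -7*(34 - N) = -238 + 7*N)
d(R) + 44670 = (-238 + 7*4148) + 44670 = (-238 + 29036) + 44670 = 28798 + 44670 = 73468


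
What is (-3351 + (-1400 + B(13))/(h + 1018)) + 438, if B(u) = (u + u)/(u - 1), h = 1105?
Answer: -37114181/12738 ≈ -2913.7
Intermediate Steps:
B(u) = 2*u/(-1 + u) (B(u) = (2*u)/(-1 + u) = 2*u/(-1 + u))
(-3351 + (-1400 + B(13))/(h + 1018)) + 438 = (-3351 + (-1400 + 2*13/(-1 + 13))/(1105 + 1018)) + 438 = (-3351 + (-1400 + 2*13/12)/2123) + 438 = (-3351 + (-1400 + 2*13*(1/12))*(1/2123)) + 438 = (-3351 + (-1400 + 13/6)*(1/2123)) + 438 = (-3351 - 8387/6*1/2123) + 438 = (-3351 - 8387/12738) + 438 = -42693425/12738 + 438 = -37114181/12738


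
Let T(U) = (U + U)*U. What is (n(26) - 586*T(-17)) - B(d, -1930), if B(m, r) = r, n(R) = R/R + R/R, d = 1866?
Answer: -336776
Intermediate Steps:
n(R) = 2 (n(R) = 1 + 1 = 2)
T(U) = 2*U² (T(U) = (2*U)*U = 2*U²)
(n(26) - 586*T(-17)) - B(d, -1930) = (2 - 1172*(-17)²) - 1*(-1930) = (2 - 1172*289) + 1930 = (2 - 586*578) + 1930 = (2 - 338708) + 1930 = -338706 + 1930 = -336776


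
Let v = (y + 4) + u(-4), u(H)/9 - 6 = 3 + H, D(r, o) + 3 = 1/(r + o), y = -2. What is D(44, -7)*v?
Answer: -5170/37 ≈ -139.73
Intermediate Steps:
D(r, o) = -3 + 1/(o + r) (D(r, o) = -3 + 1/(r + o) = -3 + 1/(o + r))
u(H) = 81 + 9*H (u(H) = 54 + 9*(3 + H) = 54 + (27 + 9*H) = 81 + 9*H)
v = 47 (v = (-2 + 4) + (81 + 9*(-4)) = 2 + (81 - 36) = 2 + 45 = 47)
D(44, -7)*v = ((1 - 3*(-7) - 3*44)/(-7 + 44))*47 = ((1 + 21 - 132)/37)*47 = ((1/37)*(-110))*47 = -110/37*47 = -5170/37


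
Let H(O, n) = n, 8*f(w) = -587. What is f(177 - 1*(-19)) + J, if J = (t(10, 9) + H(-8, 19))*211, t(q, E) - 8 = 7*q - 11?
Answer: 144581/8 ≈ 18073.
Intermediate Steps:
f(w) = -587/8 (f(w) = (⅛)*(-587) = -587/8)
t(q, E) = -3 + 7*q (t(q, E) = 8 + (7*q - 11) = 8 + (-11 + 7*q) = -3 + 7*q)
J = 18146 (J = ((-3 + 7*10) + 19)*211 = ((-3 + 70) + 19)*211 = (67 + 19)*211 = 86*211 = 18146)
f(177 - 1*(-19)) + J = -587/8 + 18146 = 144581/8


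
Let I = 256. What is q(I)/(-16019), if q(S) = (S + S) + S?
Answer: -768/16019 ≈ -0.047943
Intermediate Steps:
q(S) = 3*S (q(S) = 2*S + S = 3*S)
q(I)/(-16019) = (3*256)/(-16019) = 768*(-1/16019) = -768/16019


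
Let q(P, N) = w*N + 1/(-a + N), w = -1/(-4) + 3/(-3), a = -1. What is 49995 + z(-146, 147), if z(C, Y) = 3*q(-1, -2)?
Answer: 99993/2 ≈ 49997.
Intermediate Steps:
w = -3/4 (w = -1*(-1/4) + 3*(-1/3) = 1/4 - 1 = -3/4 ≈ -0.75000)
q(P, N) = 1/(1 + N) - 3*N/4 (q(P, N) = -3*N/4 + 1/(-1*(-1) + N) = -3*N/4 + 1/(1 + N) = 1/(1 + N) - 3*N/4)
z(C, Y) = 3/2 (z(C, Y) = 3*((4 - 3*(-2) - 3*(-2)**2)/(4*(1 - 2))) = 3*((1/4)*(4 + 6 - 3*4)/(-1)) = 3*((1/4)*(-1)*(4 + 6 - 12)) = 3*((1/4)*(-1)*(-2)) = 3*(1/2) = 3/2)
49995 + z(-146, 147) = 49995 + 3/2 = 99993/2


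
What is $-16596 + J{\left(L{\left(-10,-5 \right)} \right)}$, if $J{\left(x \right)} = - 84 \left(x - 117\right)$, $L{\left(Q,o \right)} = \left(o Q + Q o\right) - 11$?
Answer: $-14244$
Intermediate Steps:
$L{\left(Q,o \right)} = -11 + 2 Q o$ ($L{\left(Q,o \right)} = \left(Q o + Q o\right) - 11 = 2 Q o - 11 = -11 + 2 Q o$)
$J{\left(x \right)} = 9828 - 84 x$ ($J{\left(x \right)} = - 84 \left(-117 + x\right) = 9828 - 84 x$)
$-16596 + J{\left(L{\left(-10,-5 \right)} \right)} = -16596 + \left(9828 - 84 \left(-11 + 2 \left(-10\right) \left(-5\right)\right)\right) = -16596 + \left(9828 - 84 \left(-11 + 100\right)\right) = -16596 + \left(9828 - 7476\right) = -16596 + 2352 = -14244$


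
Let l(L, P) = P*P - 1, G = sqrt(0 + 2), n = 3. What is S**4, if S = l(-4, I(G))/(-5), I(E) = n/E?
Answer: 2401/10000 ≈ 0.24010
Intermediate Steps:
G = sqrt(2) ≈ 1.4142
I(E) = 3/E
l(L, P) = -1 + P**2 (l(L, P) = P**2 - 1 = -1 + P**2)
S = -7/10 (S = (-1 + (3/(sqrt(2)))**2)/(-5) = (-1 + (3*(sqrt(2)/2))**2)*(-1/5) = (-1 + (3*sqrt(2)/2)**2)*(-1/5) = (-1 + 9/2)*(-1/5) = (7/2)*(-1/5) = -7/10 ≈ -0.70000)
S**4 = (-7/10)**4 = 2401/10000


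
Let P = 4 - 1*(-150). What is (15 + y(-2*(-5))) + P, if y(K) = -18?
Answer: 151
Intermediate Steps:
P = 154 (P = 4 + 150 = 154)
(15 + y(-2*(-5))) + P = (15 - 18) + 154 = -3 + 154 = 151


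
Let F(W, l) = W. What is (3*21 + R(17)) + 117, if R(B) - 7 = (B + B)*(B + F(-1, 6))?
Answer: 731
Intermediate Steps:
R(B) = 7 + 2*B*(-1 + B) (R(B) = 7 + (B + B)*(B - 1) = 7 + (2*B)*(-1 + B) = 7 + 2*B*(-1 + B))
(3*21 + R(17)) + 117 = (3*21 + (7 - 2*17 + 2*17²)) + 117 = (63 + (7 - 34 + 2*289)) + 117 = (63 + (7 - 34 + 578)) + 117 = (63 + 551) + 117 = 614 + 117 = 731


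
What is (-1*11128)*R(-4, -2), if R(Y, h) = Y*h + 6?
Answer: -155792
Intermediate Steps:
R(Y, h) = 6 + Y*h
(-1*11128)*R(-4, -2) = (-1*11128)*(6 - 4*(-2)) = -11128*(6 + 8) = -11128*14 = -155792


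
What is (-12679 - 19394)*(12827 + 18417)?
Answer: -1002088812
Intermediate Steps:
(-12679 - 19394)*(12827 + 18417) = -32073*31244 = -1002088812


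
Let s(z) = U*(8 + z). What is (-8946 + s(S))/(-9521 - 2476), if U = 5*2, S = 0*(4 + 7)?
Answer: 286/387 ≈ 0.73902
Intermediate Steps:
S = 0 (S = 0*11 = 0)
U = 10
s(z) = 80 + 10*z (s(z) = 10*(8 + z) = 80 + 10*z)
(-8946 + s(S))/(-9521 - 2476) = (-8946 + (80 + 10*0))/(-9521 - 2476) = (-8946 + (80 + 0))/(-11997) = (-8946 + 80)*(-1/11997) = -8866*(-1/11997) = 286/387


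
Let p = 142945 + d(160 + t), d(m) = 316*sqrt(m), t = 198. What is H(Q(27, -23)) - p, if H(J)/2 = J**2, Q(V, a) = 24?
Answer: -141793 - 316*sqrt(358) ≈ -1.4777e+5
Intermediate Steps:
H(J) = 2*J**2
p = 142945 + 316*sqrt(358) (p = 142945 + 316*sqrt(160 + 198) = 142945 + 316*sqrt(358) ≈ 1.4892e+5)
H(Q(27, -23)) - p = 2*24**2 - (142945 + 316*sqrt(358)) = 2*576 + (-142945 - 316*sqrt(358)) = 1152 + (-142945 - 316*sqrt(358)) = -141793 - 316*sqrt(358)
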